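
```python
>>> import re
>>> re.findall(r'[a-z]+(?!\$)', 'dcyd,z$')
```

The negative lookahead/lookbehind blocks any match where the forbidden context is present.
Matches: at [0:4] → 'dcyd'.
With no groups in the pattern, `findall` gives back each whole match — 1 here.

['dcyd']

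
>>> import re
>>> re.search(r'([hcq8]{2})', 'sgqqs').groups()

The match spans [2:4] → 'qq'.
Captured: group 1 = 'qq'.

('qq',)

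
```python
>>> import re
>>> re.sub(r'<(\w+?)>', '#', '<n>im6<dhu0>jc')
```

'#im6#jc'

Matches: at [0:3] → '<n>'; at [6:12] → '<dhu0>'.
Each match is replaced by '#'.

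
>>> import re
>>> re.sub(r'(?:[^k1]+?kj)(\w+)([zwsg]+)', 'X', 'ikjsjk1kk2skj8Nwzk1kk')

Pattern: one or more of any character except [k1] (lazy), then the literal 'kj' (non-capturing group); then one or more of a word character (captured); then one or more of one of [zwsg] (captured).
Matches: at [0:17] → 'ikjsjk1kk2skj8Nwz'.
`sub` substitutes 'X' at each match site.

'Xk1kk'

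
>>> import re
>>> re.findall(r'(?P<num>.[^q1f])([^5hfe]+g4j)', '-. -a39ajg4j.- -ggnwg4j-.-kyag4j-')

Pattern: any character, then any character except [q1f] (captured as 'num'); then one or more of any character except [5hfe], then the literal 'g4j' (captured).
Walking the string: at [0:32] match '-. -a39ajg4j.- -ggnwg4j-.-kyag4j', groups = ('-.', ' -a39ajg4j.- -ggnwg4j-.-kyag4j').
Multiple groups make `findall` return tuples — one 2-tuple for the one match.

[('-.', ' -a39ajg4j.- -ggnwg4j-.-kyag4j')]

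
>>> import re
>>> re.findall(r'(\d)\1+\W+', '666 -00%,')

['6', '0']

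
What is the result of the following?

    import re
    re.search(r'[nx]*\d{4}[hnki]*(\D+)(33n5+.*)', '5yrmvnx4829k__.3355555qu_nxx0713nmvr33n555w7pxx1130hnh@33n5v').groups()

The match spans [25:60] → 'nxx0713nmvr33n555w7pxx1130hnh@33n5v'.
Captured: group 1 = 'mvr', group 2 = '33n555w7pxx1130hnh@33n5v'.

('mvr', '33n555w7pxx1130hnh@33n5v')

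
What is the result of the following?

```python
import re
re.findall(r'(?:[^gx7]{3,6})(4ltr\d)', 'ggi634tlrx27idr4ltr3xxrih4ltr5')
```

['4ltr3', '4ltr5']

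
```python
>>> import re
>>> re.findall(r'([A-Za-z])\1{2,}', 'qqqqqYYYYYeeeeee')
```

['q', 'Y', 'e']

A backreference is literal: `\1` must see the identical characters the first group matched.
One capturing group, so `findall` returns just the captured substring from each match — 3 in all.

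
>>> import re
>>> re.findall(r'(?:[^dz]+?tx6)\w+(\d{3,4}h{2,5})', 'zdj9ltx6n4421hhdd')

['421hh']

This matches one or more of any character except [dz] (lazy), then the literal 'tx6' (non-capturing group); then one or more of a word character; then 3 to 4 of a digit, then 2 to 5 of the literal 'h' (captured).
Matches: at [2:15] match 'j9ltx6n4421hh', group 1 = '421hh'.
`findall` collects group 1 from the one match (1 total).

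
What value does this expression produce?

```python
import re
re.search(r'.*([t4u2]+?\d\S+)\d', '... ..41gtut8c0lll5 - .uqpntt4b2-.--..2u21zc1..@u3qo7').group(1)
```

'u3qo'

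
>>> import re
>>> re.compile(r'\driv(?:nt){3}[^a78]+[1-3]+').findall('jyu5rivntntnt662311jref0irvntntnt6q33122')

['5rivntntnt662311jref0irvntntnt6q33122']

This matches a digit, then the literal 'riv', then the literal 'nt' repeated 3 times; then one or more of any character except [a78], then one or more of a character in [1-3].
With no groups in the pattern, `findall` gives back each whole match — 1 here.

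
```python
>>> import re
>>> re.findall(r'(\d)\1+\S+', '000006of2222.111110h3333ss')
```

['0']

After group 1 captures some text, `\1` only succeeds where that same text appears again.
`findall` collects group 1 from the one match (1 total).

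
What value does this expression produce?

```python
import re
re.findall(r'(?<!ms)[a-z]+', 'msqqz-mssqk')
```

Because the assertion is negative and zero-width, positions next to the forbidden text are skipped.
Scanning left to right: at [0:5] → 'msqqz'; at [6:11] → 'mssqk'.
No capturing groups, so `findall` returns the 2 full match strings.

['msqqz', 'mssqk']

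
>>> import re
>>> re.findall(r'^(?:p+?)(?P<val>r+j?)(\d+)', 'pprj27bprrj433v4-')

[('rj', '27')]

Pattern: anchored at the start of the string; then one or more of a literal 'p' (lazy) (non-capturing group); then one or more of a literal 'r', then optionally a literal 'j' (captured as 'val'); then one or more of a digit (captured).
Matches: at [0:6] match 'pprj27', groups = ('rj', '27').
2 groups means the one result is a tuple of 2 captured strings — 1 here.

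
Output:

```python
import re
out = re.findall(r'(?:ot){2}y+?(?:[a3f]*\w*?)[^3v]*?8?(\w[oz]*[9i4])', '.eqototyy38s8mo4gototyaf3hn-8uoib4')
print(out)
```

`findall` collects group 1 from each match (2 total).

['mo4', 'uoi']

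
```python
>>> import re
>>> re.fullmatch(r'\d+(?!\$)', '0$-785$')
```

None

A negative assertion filters positions out without eating any characters.
`fullmatch` succeeds only if the pattern covers the string from start to end.
Here the string isn't matched end-to-end, so the call returns None.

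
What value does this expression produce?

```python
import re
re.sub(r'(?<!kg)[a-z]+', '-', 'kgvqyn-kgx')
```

'---'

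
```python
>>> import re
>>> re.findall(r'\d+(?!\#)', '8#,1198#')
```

A negative assertion filters positions out without eating any characters.
`findall` yields the raw match text (1 of them) because the pattern has no groups.

['119']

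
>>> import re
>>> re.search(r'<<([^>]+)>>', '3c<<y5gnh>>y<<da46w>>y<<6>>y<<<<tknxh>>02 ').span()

The match spans [2:11] → '<<y5gnh>>'.

(2, 11)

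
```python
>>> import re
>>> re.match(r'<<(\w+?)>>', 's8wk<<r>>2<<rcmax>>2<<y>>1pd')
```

None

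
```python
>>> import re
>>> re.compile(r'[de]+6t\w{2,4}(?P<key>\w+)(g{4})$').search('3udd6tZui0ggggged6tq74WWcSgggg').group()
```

'dd6tZui0ggggged6tq74WWcSgggg'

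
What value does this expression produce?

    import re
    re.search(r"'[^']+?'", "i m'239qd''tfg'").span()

(3, 10)

`re.search` scans for the first position where the pattern succeeds.
The match spans [3:10] → "'239qd'".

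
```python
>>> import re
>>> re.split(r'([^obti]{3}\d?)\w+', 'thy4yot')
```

['t', 'hy4', '']

`re.split` interleaves the captured-group text with the surrounding fragments.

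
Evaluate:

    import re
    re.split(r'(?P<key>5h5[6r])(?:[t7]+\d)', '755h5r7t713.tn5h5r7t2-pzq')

['75', '5h5r', '3.tn', '5h5r', '-pzq']

Pattern: the literal '5h5', then one of [6r] (captured as 'key'); then one or more of one of [t7], then a digit (non-capturing group).
Matches to split on: at [2:10] → '5h5r7t71'; at [14:21] → '5h5r7t2'.
Because the pattern has a capturing group, `split` also inserts each captured text between the pieces.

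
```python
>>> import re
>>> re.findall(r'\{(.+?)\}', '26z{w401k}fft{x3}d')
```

Because the quantifier is non-greedy, it stops expanding at the earliest point where the rest of the pattern can succeed.
Matches: at [3:10] match '{w401k}', group 1 = 'w401k'; at [13:17] match '{x3}', group 1 = 'x3'.
Because there's exactly one group, `findall` drops the full match and keeps group 1 from each hit.

['w401k', 'x3']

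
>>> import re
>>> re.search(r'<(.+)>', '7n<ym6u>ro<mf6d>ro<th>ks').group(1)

'ym6u>ro<mf6d>ro<th'

`re.search` tries every starting position until one works.
The match spans [2:22] → '<ym6u>ro<mf6d>ro<th>'.
Captured: group 1 = 'ym6u>ro<mf6d>ro<th'.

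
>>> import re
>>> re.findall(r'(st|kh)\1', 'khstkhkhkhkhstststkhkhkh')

The backreference `\1` re-matches whatever the first group consumed, character for character.
`findall` collects group 1 from each match (4 total).

['kh', 'kh', 'st', 'kh']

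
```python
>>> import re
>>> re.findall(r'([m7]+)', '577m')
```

This matches one or more of one of [m7] (captured).
Matches: at [1:4] match '77m', group 1 = '77m'.
With a single group, `findall` returns only what that group captured — 1 item.

['77m']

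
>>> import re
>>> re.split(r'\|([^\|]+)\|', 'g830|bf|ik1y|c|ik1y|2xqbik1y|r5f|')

['g830', 'bf', 'ik1y', 'c', 'ik1y', '2xqbik1y', 'r5f|']

With a capturing group present, the delimiter's captured portion is kept in the result list.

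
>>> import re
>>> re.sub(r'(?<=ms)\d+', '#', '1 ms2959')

The positive lookaround only admits positions where the adjacent text matches; those characters stay outside the span.
Matches: at [4:8] → '2959'.
`sub` substitutes '#' at each match site.

'1 ms#'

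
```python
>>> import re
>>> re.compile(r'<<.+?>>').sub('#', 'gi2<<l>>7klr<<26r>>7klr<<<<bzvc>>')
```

'gi2#7klr#7klr#'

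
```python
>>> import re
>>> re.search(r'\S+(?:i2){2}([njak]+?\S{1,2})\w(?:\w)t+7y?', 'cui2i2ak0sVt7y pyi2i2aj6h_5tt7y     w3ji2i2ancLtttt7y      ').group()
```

'cui2i2ak0sVt7y'

The pattern matches one or more of a non-whitespace character, then the literal 'i2' repeated 2 times; then one or more of one of [njak] (lazy), then 1 to 2 of a non-whitespace character (captured); then a word character; then a word character (non-capturing group); then one or more of the literal 't', then the literal '7', then optionally the literal 'y'.
`search` walks the string left to right and returns the first match it finds.
The match spans [0:14] → 'cui2i2ak0sVt7y'.
Captured: group 1 = 'ak0'.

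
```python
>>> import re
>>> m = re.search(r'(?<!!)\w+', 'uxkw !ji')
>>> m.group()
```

'uxkw'

The negative lookahead/lookbehind blocks any match where the forbidden context is present.
`search` walks the string left to right and returns the first match it finds.
The match spans [0:4] → 'uxkw'.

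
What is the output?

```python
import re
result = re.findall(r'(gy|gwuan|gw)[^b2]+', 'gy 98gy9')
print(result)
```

['gy']

Walking the string: at [0:8] match 'gy 98gy9', group 1 = 'gy'.
`findall` collects group 1 from the one match (1 total).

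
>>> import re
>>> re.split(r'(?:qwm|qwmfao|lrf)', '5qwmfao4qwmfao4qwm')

['5', 'fao4', 'fao4', '']

The regex engine tests alternatives in the order written; an earlier branch that matches wins even if a later one would match more.
Splitting on the pattern gives 4 pieces.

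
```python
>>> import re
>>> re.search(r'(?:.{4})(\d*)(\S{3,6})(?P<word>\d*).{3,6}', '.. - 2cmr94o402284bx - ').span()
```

The match spans [1:23] → '. - 2cmr94o402284bx - '.

(1, 23)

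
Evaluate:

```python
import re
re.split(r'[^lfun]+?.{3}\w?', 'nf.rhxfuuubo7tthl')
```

The pattern matches one or more of any character except [lfun] (lazy), then exactly 3 of any character; then optionally a word character.
A non-greedy quantifier consumes as few characters as it can — just enough that the remainder of the pattern still matches from where it stops; whatever follows it matches normally.
Matches to split on: at [2:7] → '.rhxf'; at [10:15] → 'bo7tt'.
`split` removes every match and returns the 3 fragments in between.

['nf', 'uuu', 'hl']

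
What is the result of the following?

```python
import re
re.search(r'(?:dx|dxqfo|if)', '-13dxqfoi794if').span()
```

`|` is ordered: at each position the engine commits to the first alternative that works.
The match spans [3:5] → 'dx'.

(3, 5)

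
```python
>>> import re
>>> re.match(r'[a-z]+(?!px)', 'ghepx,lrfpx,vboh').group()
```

'ghepx'

The negative lookaround is zero-width — it rules out positions where the adjacent text would match, without consuming anything.
`re.match` won't scan ahead — the pattern has to work from the very first character.
The match spans [0:5] → 'ghepx'.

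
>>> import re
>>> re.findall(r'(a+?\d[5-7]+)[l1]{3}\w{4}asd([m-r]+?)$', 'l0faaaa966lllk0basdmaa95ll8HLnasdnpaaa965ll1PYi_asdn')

[('aaa965', 'n')]

Pattern: one or more of the literal 'a' (lazy), then a digit, then one or more of a character in [5-7] (captured); then exactly 3 of one of [l1], then exactly 4 of a word character, then the literal 'asd'; then one or more of a character in [m-r] (lazy) (captured); then anchored at the end.
Walking the string: at [35:52] match 'aaa965ll1PYi_asdn', groups = ('aaa965', 'n').
2 groups means the one result is a tuple of 2 captured strings — 1 here.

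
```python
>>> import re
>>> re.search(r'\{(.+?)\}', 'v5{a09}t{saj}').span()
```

(2, 7)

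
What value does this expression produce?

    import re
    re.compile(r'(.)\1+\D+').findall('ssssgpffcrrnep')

['s']

A backreference is literal: `\1` must see the identical characters the first group matched.
Matches: at [0:14] match 'ssssgpffcrrnep', group 1 = 's'.
`findall` collects group 1 from the one match (1 total).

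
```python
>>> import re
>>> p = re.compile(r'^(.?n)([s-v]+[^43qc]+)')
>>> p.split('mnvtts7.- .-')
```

Pattern: anchored at the start of the string; then optionally any character, then the literal 'n' (captured); then one or more of a character in [s-v], then one or more of any character except [43qc] (captured).
Matches to split on: at [0:12] → 'mnvtts7.- .-'.
`re.split` interleaves the captured-group text with the surrounding fragments.

['', 'mn', 'vtts7.- .-', '']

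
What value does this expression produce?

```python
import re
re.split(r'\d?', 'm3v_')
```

['', 'm', '', 'v', '_', '']

Splitting on the pattern gives 6 pieces.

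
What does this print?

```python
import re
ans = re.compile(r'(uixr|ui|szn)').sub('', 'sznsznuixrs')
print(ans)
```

Branches in `(...|...)` are attempted left-to-right; the first branch that allows the whole pattern to succeed is taken.
Matches: at [0:3] → 'szn'; at [3:6] → 'szn'; at [6:10] → 'uixr'.
`sub` substitutes '' at each match site.

s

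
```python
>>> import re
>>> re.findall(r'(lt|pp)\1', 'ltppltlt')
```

['lt']

The backreference `\1` re-matches whatever the first group consumed, character for character.
Walking the string: at [4:8] match 'ltlt', group 1 = 'lt'.
Because there's exactly one group, `findall` drops the full match and keeps group 1 from the one hit.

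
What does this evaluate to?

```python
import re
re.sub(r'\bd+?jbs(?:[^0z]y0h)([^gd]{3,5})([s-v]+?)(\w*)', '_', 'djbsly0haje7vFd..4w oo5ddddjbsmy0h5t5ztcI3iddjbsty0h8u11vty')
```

The pattern matches a word boundary (`\b`, zero-width); then one or more of a literal 'd' (lazy), then the literal 'jbs'; then any character except [0z], then the literal 'y0h' (non-capturing group); then 3 to 5 of any character except [gd] (captured); then one or more of a character in [s-v] (lazy) (captured); then zero or more of a word character (captured).
Each match is replaced by '_'.

'_..4w oo5ddddjbsmy0h5t5ztcI3iddjbsty0h8u11vty'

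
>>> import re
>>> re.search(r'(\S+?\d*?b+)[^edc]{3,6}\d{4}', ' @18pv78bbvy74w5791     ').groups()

('@18pv78bb',)

The match spans [1:19] → '@18pv78bbvy74w5791'.
Captured: group 1 = '@18pv78bb'.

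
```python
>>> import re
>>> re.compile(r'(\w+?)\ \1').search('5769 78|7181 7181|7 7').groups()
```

('7181',)

The match spans [8:17] → '7181 7181'.
Captured: group 1 = '7181'.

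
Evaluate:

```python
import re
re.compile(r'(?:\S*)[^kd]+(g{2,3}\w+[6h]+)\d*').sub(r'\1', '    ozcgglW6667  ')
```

The replacement refers to a captured group, so each match is rewritten using its own captured text.

'gglW666  '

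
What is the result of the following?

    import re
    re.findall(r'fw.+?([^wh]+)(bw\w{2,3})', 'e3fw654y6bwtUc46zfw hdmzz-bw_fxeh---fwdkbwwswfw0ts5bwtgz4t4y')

[('54y6', 'bwtUc'), ('dmzz-', 'bw_fx'), ('k', 'bwwsw'), ('ts5', 'bwtgz')]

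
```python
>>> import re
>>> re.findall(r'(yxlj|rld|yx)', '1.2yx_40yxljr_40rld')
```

Branches in `(...|...)` are attempted left-to-right; the first branch that allows the whole pattern to succeed is taken.
`findall` collects group 1 from each match (3 total).

['yx', 'yxlj', 'rld']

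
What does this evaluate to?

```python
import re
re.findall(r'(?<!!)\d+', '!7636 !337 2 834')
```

`(?!…)`/`(?<!…)` only lets a position through if the neighbouring text does NOT match; no characters are consumed.
Walking the string: at [2:5] → '636'; at [8:10] → '37'; at [11:12] → '2'; at [13:16] → '834'.
Since nothing is captured, `findall` lists the 4 matched substrings directly.

['636', '37', '2', '834']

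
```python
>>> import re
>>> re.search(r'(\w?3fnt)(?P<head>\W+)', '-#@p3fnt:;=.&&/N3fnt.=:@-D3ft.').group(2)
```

This matches optionally a word character, then the literal '3f', then the literal 'nt' (captured); then one or more of a non-word character (captured as 'head').
`re.search` scans for the first position where the pattern succeeds.
The match spans [3:15] → 'p3fnt:;=.&&/'.
Captured: group 1 = 'p3fnt', group 2 = ':;=.&&/'.

':;=.&&/'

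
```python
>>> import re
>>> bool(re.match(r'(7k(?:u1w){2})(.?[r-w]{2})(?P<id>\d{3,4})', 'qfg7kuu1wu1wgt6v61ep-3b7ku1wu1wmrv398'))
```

False

`re.match` won't scan ahead — the pattern has to work from the very first character.
Here position 0 doesn't satisfy it, so the call returns None, and `bool(None)` is False.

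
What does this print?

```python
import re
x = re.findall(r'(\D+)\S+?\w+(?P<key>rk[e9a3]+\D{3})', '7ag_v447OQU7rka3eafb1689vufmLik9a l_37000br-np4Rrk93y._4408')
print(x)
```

[('ag_v', 'rka3eafb'), ('a l_', 'rk93y._')]

`findall` packs the 2 group values into a tuple for every match.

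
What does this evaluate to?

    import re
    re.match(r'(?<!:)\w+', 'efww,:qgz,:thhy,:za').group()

'efww'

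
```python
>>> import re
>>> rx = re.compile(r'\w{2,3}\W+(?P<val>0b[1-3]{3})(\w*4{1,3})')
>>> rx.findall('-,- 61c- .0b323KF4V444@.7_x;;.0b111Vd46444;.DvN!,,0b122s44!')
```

With 2 capturing groups, `findall` returns a 2-tuple per match.

[('0b323', 'KF4V444'), ('0b111', 'Vd46444'), ('0b122', 's44')]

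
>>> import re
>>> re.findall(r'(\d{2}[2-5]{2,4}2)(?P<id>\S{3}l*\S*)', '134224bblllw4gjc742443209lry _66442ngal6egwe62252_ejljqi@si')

This matches exactly 2 of a digit, then 2 to 4 of a character in [2-5], then a literal '2' (captured); then exactly 3 of a non-whitespace character, then zero or more of a literal 'l', then zero or more of a non-whitespace character (captured as 'id').
2 groups means each result is a tuple of 2 captured strings — 2 here.

[('13422', '4bblllw4gjc742443209lry'), ('66442', 'ngal6egwe62252_ejljqi@si')]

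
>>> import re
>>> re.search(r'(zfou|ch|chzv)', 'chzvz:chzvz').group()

'ch'

Alternation isn't longest-match — the leftmost alternative that fits at this position is chosen.
`search` walks the string left to right and returns the first match it finds.
The match spans [0:2] → 'ch'.
Captured: group 1 = 'ch'.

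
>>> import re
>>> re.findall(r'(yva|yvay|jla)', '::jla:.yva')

['jla', 'yva']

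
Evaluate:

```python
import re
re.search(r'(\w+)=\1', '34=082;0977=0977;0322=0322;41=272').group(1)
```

'0977'

The backreference `\1` re-matches whatever the first group consumed, character for character.
`search` walks the string left to right and returns the first match it finds.
The match spans [7:16] → '0977=0977'.
Captured: group 1 = '0977'.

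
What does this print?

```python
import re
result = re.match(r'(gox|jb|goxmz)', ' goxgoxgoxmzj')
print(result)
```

None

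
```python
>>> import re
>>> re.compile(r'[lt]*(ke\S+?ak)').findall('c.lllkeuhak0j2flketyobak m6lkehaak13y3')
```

['keuhak', 'ketyobak', 'kehaak']

The pattern matches zero or more of one of [lt]; then the literal 'ke', then one or more of a non-whitespace character (lazy), then the literal 'ak' (captured).
Matches: at [2:11] match 'lllkeuhak', group 1 = 'keuhak'; at [15:24] match 'lketyobak', group 1 = 'ketyobak'; at [27:34] match 'lkehaak', group 1 = 'kehaak'.
Because there's exactly one group, `findall` drops the full match and keeps group 1 from each hit.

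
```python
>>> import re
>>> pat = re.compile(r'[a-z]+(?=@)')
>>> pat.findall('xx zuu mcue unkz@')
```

['unkz']

Because the assertion is zero-width, the text it checks is not consumed and won't appear in the result.
Matches: at [12:16] → 'unkz'.
Since nothing is captured, `findall` lists the 1 matched substring directly.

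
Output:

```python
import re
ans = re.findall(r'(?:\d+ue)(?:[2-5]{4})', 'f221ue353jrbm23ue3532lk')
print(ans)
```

['23ue3532']

Pattern: one or more of a digit, then the literal 'ue' (non-capturing group); then exactly 4 of a character in [2-5] (non-capturing group).
Scanning left to right: at [13:21] → '23ue3532'.
No capturing groups, so `findall` returns the 1 full match string.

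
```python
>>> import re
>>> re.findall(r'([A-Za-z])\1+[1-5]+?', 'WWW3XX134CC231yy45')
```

['W', 'X', 'C', 'y']

The backreference `\1` re-matches whatever the first group consumed, character for character.
Walking the string: at [0:4] match 'WWW3', group 1 = 'W'; at [4:7] match 'XX1', group 1 = 'X'; at [9:12] match 'CC2', group 1 = 'C'; at [14:17] match 'yy4', group 1 = 'y'.
`findall` collects group 1 from each match (4 total).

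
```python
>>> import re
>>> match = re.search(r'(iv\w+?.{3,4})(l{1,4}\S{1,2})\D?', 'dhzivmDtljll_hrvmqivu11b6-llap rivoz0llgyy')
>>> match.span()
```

Because the quantifier is non-greedy, it stops expanding at the earliest point where the rest of the pattern can succeed.
The match spans [3:15] → 'ivmDtljll_hr'.

(3, 15)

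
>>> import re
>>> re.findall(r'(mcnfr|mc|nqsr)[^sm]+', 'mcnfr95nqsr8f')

Branches in `(...|...)` are attempted left-to-right; the first branch that allows the whole pattern to succeed is taken.
With a single group, `findall` returns only what that group captured — 1 item.

['mcnfr']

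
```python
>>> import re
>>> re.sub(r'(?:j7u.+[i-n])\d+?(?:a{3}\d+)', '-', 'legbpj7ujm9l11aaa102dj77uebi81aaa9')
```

'legbp-'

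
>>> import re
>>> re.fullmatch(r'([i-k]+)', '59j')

None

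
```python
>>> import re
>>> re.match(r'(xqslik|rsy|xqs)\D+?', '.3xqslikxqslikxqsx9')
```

With `match`, the pattern is implicitly anchored at the beginning.
Here the pattern fails at index 0, so the call returns None.

None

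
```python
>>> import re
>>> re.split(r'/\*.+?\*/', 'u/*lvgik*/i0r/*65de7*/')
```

A `+?`/`*?`/`{m,n}?` starts at its minimum and grows only as far as needed for what follows to match.
Each match becomes a cut point; 3 segments remain.

['u', 'i0r', '']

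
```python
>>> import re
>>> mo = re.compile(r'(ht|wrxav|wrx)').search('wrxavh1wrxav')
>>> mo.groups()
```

The regex engine tests alternatives in the order written; an earlier branch that matches wins even if a later one would match more.
Unlike `match`, `search` isn't anchored — it looks for the pattern anywhere in the string.
The match spans [0:5] → 'wrxav'.
Captured: group 1 = 'wrxav'.

('wrxav',)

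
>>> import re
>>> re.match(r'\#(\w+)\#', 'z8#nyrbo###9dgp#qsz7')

None

With `match`, the pattern is implicitly anchored at the beginning.
Here the string doesn't start with a match, so the call returns None.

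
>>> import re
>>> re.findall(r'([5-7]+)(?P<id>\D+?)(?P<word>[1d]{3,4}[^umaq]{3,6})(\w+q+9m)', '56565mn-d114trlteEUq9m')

The pattern matches one or more of a character in [5-7] (captured); then one or more of a non-digit (lazy) (captured as 'id'); then 3 to 4 of one of [1d], then 3 to 6 of any character except [umaq] (captured as 'word'); then one or more of a word character, then one or more of a literal 'q', then the literal '9m' (captured).
Scanning left to right: at [0:22] match '56565mn-d114trlteEUq9m', groups = ('56565', 'mn-', 'd114trlte', 'EUq9m').
`findall` packs the 4 group values into a tuple for every match.

[('56565', 'mn-', 'd114trlte', 'EUq9m')]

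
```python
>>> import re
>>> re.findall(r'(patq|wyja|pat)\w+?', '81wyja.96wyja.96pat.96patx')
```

['pat']

With a single group, `findall` returns only what that group captured — 1 item.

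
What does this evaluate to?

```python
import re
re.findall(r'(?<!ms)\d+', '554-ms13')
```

The negative lookaround is zero-width — it rules out positions where the adjacent text would match, without consuming anything.
With no groups in the pattern, `findall` gives back each whole match — 2 here.

['554', '3']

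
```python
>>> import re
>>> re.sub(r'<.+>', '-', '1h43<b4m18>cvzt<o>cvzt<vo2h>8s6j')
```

Matches: at [4:28] → '<b4m18>cvzt<o>cvzt<vo2h>'.
`sub` substitutes '-' at each match site.

'1h43-8s6j'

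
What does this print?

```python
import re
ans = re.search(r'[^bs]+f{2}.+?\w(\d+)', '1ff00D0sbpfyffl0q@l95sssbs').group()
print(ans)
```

The pattern matches one or more of any character except [bs]; then exactly 2 of a literal 'f', then one or more of any character (lazy), then a word character; then one or more of a digit (captured).
The match spans [0:7] → '1ff00D0'.

1ff00D0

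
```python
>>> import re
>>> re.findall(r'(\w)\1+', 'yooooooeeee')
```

After group 1 captures some text, `\1` only succeeds where that same text appears again.
Walking the string: at [1:7] match 'oooooo', group 1 = 'o'; at [7:11] match 'eeee', group 1 = 'e'.
Because there's exactly one group, `findall` drops the full match and keeps group 1 from each hit.

['o', 'e']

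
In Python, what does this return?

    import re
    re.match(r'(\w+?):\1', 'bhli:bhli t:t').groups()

The match spans [0:9] → 'bhli:bhli'.
Captured: group 1 = 'bhli'.

('bhli',)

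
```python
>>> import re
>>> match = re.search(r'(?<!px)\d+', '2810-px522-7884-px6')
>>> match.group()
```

Because the assertion is negative and zero-width, positions next to the forbidden text are skipped.
`search` walks the string left to right and returns the first match it finds.
The match spans [0:4] → '2810'.

'2810'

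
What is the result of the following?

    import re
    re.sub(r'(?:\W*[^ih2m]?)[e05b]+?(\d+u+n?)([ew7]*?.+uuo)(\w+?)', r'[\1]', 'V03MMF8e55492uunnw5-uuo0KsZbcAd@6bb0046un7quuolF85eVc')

'V03MMF[55492uun]F85eVc'

The pattern matches zero or more of a non-word character, then optionally any character except [ih2m] (non-capturing group); then one or more of one of [e05b] (lazy); then one or more of a digit, then one or more of the literal 'u', then optionally the literal 'n' (captured); then zero or more of one of [ew7] (lazy), then one or more of any character, then the literal 'uuo' (captured); then one or more of a word character (lazy) (captured).
With the lazy modifier that quantifier settles for the fewest repetitions that let the rest of the pattern succeed (the atoms after it are unaffected and can still be greedy).
Matches: at [6:47] → '8e55492uunnw5-uuo0KsZbcAd@6bb0046un7quuol'.
The replacement refers to a captured group, so each match is rewritten using its own captured text.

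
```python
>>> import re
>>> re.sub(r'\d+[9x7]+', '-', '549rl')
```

The pattern matches one or more of a digit; then one or more of one of [9x7].
Matches: at [0:3] → '549'.
Each match is replaced by '-'.

'-rl'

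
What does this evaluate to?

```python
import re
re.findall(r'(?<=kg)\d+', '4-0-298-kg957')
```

['957']

Lookahead/lookbehind check context without consuming it, so the matched span excludes the asserted characters.
Walking the string: at [10:13] → '957'.
No capturing groups, so `findall` returns the 1 full match string.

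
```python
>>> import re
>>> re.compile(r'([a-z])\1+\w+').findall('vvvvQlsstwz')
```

A backreference is literal: `\1` must see the identical characters the first group matched.
Walking the string: at [0:11] match 'vvvvQlsstwz', group 1 = 'v'.
One capturing group, so `findall` returns just the captured substring from the one match — 1 in all.

['v']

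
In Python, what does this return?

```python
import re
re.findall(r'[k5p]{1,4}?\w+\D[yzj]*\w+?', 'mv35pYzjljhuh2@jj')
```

Pattern: 1 to 4 of one of [k5p] (lazy), then one or more of a word character; then a non-digit; then zero or more of one of [yzj], then one or more of a word character (lazy).
Scanning left to right: at [3:17] → '5pYzjljhuh2@jj'.
No capturing groups, so `findall` returns the 1 full match string.

['5pYzjljhuh2@jj']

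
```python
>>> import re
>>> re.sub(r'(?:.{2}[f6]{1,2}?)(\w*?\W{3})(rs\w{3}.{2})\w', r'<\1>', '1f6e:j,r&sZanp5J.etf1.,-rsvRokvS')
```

The pattern matches exactly 2 of any character, then 1 to 2 of one of [f6] (lazy) (non-capturing group); then zero or more of a word character (lazy), then exactly 3 of a non-word character (captured); then the literal 'rs', then exactly 3 of a word character, then exactly 2 of any character (captured); then a word character.
Matches: at [17:32] → 'etf1.,-rsvRokvS'.
`\1` in the replacement pulls in group 1's text for each match.

'1f6e:j,r&sZanp5J.<1.,->'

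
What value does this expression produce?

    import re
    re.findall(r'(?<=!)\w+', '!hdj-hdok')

Lookahead/lookbehind check context without consuming it, so the matched span excludes the asserted characters.
Walking the string: at [1:4] → 'hdj'.
`findall` yields the raw match text (1 of them) because the pattern has no groups.

['hdj']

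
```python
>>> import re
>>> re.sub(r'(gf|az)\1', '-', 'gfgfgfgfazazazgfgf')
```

A backreference is literal: `\1` must see the identical characters the first group matched.
Matches: at [0:4] → 'gfgf'; at [4:8] → 'gfgf'; at [8:12] → 'azaz'; at [14:18] → 'gfgf'.
Each match is replaced by '-'.

'---az-'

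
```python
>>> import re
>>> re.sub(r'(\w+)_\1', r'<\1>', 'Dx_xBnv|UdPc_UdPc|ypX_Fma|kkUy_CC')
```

'D<x>Bnv|<UdPc>|ypX_Fma|kkUy_CC'

After group 1 captures some text, `\1` only succeeds where that same text appears again.
Each match is replaced using the text its own group 1 captured.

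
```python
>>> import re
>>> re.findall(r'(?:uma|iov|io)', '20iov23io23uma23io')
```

['iov', 'io', 'uma', 'io']

Branches in `(...|...)` are attempted left-to-right; the first branch that allows the whole pattern to succeed is taken.
No capturing groups, so `findall` returns the 4 full match strings.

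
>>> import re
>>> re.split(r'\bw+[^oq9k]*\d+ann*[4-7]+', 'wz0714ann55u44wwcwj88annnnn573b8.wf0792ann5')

['', '']

Pattern: a word boundary (`\b`, zero-width); then one or more of the literal 'w', then zero or more of any character except [oq9k], then one or more of a digit; then the literal 'an', then zero or more of the literal 'n'; then one or more of a character in [4-7].
Matches to split on: at [0:43] → 'wz0714ann55u44wwcwj88annnnn573b8.wf0792ann5'.
Each match becomes a cut point; 2 segments remain.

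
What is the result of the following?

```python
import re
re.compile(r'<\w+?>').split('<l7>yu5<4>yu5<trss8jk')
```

Splitting on the pattern gives 3 pieces.

['', 'yu5', 'yu5<trss8jk']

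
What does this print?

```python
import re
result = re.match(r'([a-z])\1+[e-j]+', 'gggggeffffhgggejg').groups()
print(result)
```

A backreference is literal: `\1` must see the identical characters the first group matched.
`match` is anchored at position 0; if the pattern doesn't fit there, it returns None.
The match spans [0:17] → 'gggggeffffhgggejg'.
Captured: group 1 = 'g'.

('g',)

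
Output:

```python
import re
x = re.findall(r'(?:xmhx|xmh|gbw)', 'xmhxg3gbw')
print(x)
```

['xmhx', 'gbw']

Alternation isn't longest-match — the leftmost alternative that fits at this position is chosen.
Walking the string: at [0:4] → 'xmhx'; at [6:9] → 'gbw'.
`findall` yields the raw match text (2 of them) because the pattern has no groups.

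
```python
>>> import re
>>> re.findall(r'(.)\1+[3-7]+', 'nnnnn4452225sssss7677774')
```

['n', '2', 's']

`\1` is not a pattern — it's the concrete string captured by group 1, re-applied verbatim.
Because there's exactly one group, `findall` drops the full match and keeps group 1 from each hit.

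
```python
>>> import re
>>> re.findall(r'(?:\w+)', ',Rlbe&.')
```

['Rlbe']

This matches one or more of a word character (non-capturing group).
Matches: at [1:5] → 'Rlbe'.
Since nothing is captured, `findall` lists the 1 matched substring directly.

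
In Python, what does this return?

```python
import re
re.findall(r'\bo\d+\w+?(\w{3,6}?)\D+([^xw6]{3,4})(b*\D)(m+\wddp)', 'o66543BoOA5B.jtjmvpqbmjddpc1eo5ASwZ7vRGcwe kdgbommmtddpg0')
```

This matches a word boundary (`\b`, zero-width); then the literal 'o', then one or more of a digit, then one or more of a word character (lazy); then 3 to 6 of a word character (lazy) (captured); then one or more of a non-digit; then 3 to 4 of any character except [xw6] (captured); then zero or more of a literal 'b', then a non-digit (captured); then one or more of the literal 'm', then a word character, then the literal 'ddp' (captured).
Matches: at [0:26] match 'o66543BoOA5B.jtjmvpqbmjddp', groups = ('oOA5', 'vpq', 'b', 'mjddp').
Multiple groups make `findall` return tuples — one 4-tuple for the one match.

[('oOA5', 'vpq', 'b', 'mjddp')]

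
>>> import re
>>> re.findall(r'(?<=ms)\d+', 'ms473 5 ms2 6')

The `(?=…)`/`(?<=…)` assertion just peeks at neighbouring text; it doesn't advance the match position.
Scanning left to right: at [2:5] → '473'; at [10:11] → '2'.
No capturing groups, so `findall` returns the 2 full match strings.

['473', '2']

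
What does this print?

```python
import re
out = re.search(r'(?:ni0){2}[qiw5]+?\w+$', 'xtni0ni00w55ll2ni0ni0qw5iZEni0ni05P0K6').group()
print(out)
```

This matches the literal 'ni0' repeated 2 times, then one or more of one of [qiw5] (lazy); then one or more of a word character; then anchored at the end.
The match spans [15:38] → 'ni0ni0qw5iZEni0ni05P0K6'.

ni0ni0qw5iZEni0ni05P0K6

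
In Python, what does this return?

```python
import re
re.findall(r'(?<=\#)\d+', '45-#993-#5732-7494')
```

['993', '5732']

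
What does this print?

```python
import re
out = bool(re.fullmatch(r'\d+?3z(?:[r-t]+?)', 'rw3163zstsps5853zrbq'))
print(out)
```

False

This matches one or more of a digit (lazy), then the literal '3z'; then one or more of a character in [r-t] (lazy) (non-capturing group).
For `fullmatch`, every character of the input must be accounted for by the pattern.
Here the pattern can't cover the whole string, so the call returns None, and `bool(None)` is False.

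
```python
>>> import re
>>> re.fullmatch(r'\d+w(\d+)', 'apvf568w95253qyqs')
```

Pattern: one or more of a digit, then a literal 'w'; then one or more of a digit (captured).
`re.fullmatch` requires the pattern to consume the entire string.
Here there's no way to consume every character, so the call returns None.

None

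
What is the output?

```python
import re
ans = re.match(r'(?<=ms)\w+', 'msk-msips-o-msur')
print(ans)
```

With `match`, the pattern is implicitly anchored at the beginning.
Here position 0 doesn't satisfy it, so the call returns None.

None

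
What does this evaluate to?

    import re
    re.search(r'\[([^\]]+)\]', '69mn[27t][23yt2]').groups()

('27t',)

The match spans [4:9] → '[27t]'.
Captured: group 1 = '27t'.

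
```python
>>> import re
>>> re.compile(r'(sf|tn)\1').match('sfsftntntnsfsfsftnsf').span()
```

The backreference `\1` re-matches whatever the first group consumed, character for character.
`re.match` won't scan ahead — the pattern has to work from the very first character.
The match spans [0:4] → 'sfsf'.
Captured: group 1 = 'sf'.

(0, 4)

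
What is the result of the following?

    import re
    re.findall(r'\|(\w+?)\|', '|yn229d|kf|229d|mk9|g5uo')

Matches: at [0:8] match '|yn229d|', group 1 = 'yn229d'; at [10:16] match '|229d|', group 1 = '229d'.
One capturing group, so `findall` returns just the captured substring from each match — 2 in all.

['yn229d', '229d']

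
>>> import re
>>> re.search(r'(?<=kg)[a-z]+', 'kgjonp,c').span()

(2, 6)

The positive lookaround only admits positions where the adjacent text matches; those characters stay outside the span.
`re.search` tries every starting position until one works.
The match spans [2:6] → 'jonp'.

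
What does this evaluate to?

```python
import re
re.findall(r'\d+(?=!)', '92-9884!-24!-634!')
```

Because the assertion is zero-width, the text it checks is not consumed and won't appear in the result.
Matches: at [3:7] → '9884'; at [9:11] → '24'; at [13:16] → '634'.
No capturing groups, so `findall` returns the 3 full match strings.

['9884', '24', '634']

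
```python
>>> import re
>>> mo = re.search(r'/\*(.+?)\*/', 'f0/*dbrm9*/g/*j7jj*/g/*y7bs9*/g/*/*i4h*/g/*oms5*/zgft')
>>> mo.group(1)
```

'dbrm9'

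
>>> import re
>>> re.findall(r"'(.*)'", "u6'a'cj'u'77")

["a'cj'u"]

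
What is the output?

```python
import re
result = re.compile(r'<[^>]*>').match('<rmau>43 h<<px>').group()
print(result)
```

<rmau>

`match` is anchored at position 0; if the pattern doesn't fit there, it returns None.
The match spans [0:6] → '<rmau>'.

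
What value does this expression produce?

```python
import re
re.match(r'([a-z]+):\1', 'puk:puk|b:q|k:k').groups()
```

The match spans [0:7] → 'puk:puk'.
Captured: group 1 = 'puk'.

('puk',)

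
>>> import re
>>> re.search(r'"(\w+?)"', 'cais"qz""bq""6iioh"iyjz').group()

Unlike `match`, `search` isn't anchored — it looks for the pattern anywhere in the string.
The match spans [4:8] → '"qz"'.
Captured: group 1 = 'qz'.

'"qz"'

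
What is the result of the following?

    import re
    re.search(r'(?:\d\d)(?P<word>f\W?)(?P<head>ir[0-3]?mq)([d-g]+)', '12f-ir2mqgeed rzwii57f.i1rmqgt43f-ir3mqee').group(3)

Pattern: a digit, then a digit (non-capturing group); then a literal 'f', then optionally a non-word character (captured as 'word'); then the literal 'ir', then optionally a character in [0-3], then the literal 'mq' (captured as 'head'); then one or more of a character in [d-g] (captured).
`re.search` tries every starting position until one works.
The match spans [0:13] → '12f-ir2mqgeed'.
Captured: group 1 = 'f-', group 2 = 'ir2mq', group 3 = 'geed'.

'geed'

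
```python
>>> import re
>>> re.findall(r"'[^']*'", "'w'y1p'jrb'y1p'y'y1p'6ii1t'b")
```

Since nothing is captured, `findall` lists the 4 matched substrings directly.

["'w'", "'jrb'", "'y'", "'6ii1t'"]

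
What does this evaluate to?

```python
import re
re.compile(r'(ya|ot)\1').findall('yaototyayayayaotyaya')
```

After group 1 captures some text, `\1` only succeeds where that same text appears again.
Scanning left to right: at [2:6] match 'otot', group 1 = 'ot'; at [6:10] match 'yaya', group 1 = 'ya'; at [10:14] match 'yaya', group 1 = 'ya'; at [16:20] match 'yaya', group 1 = 'ya'.
`findall` collects group 1 from each match (4 total).

['ot', 'ya', 'ya', 'ya']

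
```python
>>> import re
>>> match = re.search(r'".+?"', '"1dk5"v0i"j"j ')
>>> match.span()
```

(0, 6)

A non-greedy quantifier consumes as few characters as it can — just enough that the remainder of the pattern still matches from where it stops; whatever follows it matches normally.
Unlike `match`, `search` isn't anchored — it looks for the pattern anywhere in the string.
The match spans [0:6] → '"1dk5"'.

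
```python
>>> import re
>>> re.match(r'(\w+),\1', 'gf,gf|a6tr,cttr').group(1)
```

'gf'

The match spans [0:5] → 'gf,gf'.
Captured: group 1 = 'gf'.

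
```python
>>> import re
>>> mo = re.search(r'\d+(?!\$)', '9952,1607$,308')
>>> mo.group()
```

Because the assertion is negative and zero-width, positions next to the forbidden text are skipped.
`re.search` tries every starting position until one works.
The match spans [0:4] → '9952'.

'9952'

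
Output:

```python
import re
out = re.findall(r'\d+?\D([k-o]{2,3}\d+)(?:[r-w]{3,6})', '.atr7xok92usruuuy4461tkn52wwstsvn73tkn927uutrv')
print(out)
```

['ok92', 'kn52', 'kn927']

The pattern matches one or more of a digit (lazy), then a non-digit; then 2 to 3 of a character in [k-o], then one or more of a digit (captured); then 3 to 6 of a character in [r-w] (non-capturing group).
Scanning left to right: at [4:16] match '7xok92usruuu', group 1 = 'ok92'; at [17:32] match '4461tkn52wwstsv', group 1 = 'kn52'; at [33:46] match '73tkn927uutrv', group 1 = 'kn927'.
Because there's exactly one group, `findall` drops the full match and keeps group 1 from each hit.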